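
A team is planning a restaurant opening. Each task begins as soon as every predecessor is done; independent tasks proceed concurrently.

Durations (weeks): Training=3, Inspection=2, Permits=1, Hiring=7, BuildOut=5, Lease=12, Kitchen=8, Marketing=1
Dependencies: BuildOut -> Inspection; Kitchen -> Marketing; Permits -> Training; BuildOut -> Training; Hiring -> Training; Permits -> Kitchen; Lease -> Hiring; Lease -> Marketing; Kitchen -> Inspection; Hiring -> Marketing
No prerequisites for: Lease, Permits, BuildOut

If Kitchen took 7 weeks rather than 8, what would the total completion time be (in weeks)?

As given, the longest chain is Lease→Hiring→Training = 12+7+3 = 22, so the finish is 22 weeks.
The longest path through Kitchen is only 11 weeks, so Kitchen has float 11.
That remains the longest chain; total 22 weeks.

22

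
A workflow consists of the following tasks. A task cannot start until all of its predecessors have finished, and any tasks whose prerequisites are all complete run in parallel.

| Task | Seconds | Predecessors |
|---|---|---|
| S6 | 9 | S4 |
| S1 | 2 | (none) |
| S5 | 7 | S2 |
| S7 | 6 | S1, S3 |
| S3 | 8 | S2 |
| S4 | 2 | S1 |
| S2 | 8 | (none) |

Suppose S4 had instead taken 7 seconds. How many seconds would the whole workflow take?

Actual critical path: S2→S3→S7 = 8+8+6 = 22 ⇒ 22 seconds.
The longest path through S4 is only 13 seconds, so S4 has float 9.
No other chain overtakes it, so the finish is 22 seconds.

22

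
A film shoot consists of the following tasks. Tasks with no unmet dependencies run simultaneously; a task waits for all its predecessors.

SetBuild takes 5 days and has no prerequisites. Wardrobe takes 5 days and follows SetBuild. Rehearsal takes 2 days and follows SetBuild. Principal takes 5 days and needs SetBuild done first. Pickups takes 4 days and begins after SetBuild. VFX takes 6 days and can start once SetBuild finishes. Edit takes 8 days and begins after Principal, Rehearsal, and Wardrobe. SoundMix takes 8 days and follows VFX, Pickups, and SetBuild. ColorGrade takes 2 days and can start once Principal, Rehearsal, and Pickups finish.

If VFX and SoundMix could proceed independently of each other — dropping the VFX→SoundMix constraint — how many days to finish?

18

With the dependency in place, SetBuild→VFX→SoundMix = 5+6+8 = 19 sets the finish at 19 days.
Without VFX→SoundMix, SoundMix's earliest start moves from 11 to 9.
The longest chain is now SetBuild→Wardrobe→Edit = 5+5+8 = 18, so the film shoot takes 18 days.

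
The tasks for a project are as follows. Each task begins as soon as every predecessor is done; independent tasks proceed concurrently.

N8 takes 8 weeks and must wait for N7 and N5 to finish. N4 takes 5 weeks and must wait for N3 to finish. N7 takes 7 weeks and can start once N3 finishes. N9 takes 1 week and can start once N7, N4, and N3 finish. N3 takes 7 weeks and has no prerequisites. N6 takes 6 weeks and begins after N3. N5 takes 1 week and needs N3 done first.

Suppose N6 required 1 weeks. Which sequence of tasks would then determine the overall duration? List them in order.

Actual critical path: N3→N7→N8 = 7+7+8 = 22 ⇒ 22 weeks.
N6 has 9 weeks of float (longest path through it is 13).
That remains the longest chain; total 22 weeks.

N3, N7, N8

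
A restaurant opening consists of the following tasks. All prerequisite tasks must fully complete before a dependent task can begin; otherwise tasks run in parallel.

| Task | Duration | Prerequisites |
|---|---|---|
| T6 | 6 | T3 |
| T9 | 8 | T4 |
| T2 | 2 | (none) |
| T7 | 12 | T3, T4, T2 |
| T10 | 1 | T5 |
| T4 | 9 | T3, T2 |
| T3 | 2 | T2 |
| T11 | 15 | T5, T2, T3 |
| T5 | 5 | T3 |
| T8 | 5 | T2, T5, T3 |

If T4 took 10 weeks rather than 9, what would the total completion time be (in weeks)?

26

As given, the longest chain is T2→T3→T4→T7 = 2+2+9+12 = 25, so the finish is 25 weeks.
T4 lies on that path, so at 10 weeks the path becomes 26 weeks.
The critical path is still T2→T3→T4→T7; finish is now 26 weeks.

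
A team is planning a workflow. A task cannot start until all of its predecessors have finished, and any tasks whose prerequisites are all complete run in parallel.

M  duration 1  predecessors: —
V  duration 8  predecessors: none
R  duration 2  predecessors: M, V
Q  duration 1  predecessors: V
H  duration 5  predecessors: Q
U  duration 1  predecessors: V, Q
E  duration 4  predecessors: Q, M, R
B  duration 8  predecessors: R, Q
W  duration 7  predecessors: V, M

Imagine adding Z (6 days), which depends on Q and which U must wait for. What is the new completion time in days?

18

Originally the project takes 18 days.
With Z inserted, U now waits for max(V, Q, Z).
New critical path: V→R→B = 8+2+8 = 18 ⇒ 18 days.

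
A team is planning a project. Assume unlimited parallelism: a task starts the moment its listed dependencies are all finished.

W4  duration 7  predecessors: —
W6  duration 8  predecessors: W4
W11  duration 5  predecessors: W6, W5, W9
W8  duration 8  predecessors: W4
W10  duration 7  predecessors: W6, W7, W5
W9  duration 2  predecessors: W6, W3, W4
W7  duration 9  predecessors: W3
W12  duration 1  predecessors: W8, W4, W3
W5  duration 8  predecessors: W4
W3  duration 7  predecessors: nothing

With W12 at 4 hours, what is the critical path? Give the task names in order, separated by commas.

W3, W7, W10

The binding path is W3→W7→W10 = 7+9+7 = 23; finish at 23 hours.
W12 has 7 hours of float (longest path through it is 16).
That remains the longest chain; total 23 hours.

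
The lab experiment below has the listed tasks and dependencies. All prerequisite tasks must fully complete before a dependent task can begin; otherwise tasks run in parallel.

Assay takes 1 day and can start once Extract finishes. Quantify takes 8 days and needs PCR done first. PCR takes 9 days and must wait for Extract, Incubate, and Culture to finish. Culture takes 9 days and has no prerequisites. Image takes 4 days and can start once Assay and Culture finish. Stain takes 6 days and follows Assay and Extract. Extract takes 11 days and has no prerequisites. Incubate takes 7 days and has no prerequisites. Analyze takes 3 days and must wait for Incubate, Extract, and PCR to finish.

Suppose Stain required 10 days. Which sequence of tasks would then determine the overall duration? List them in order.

Extract, PCR, Quantify

Baseline: Extract→PCR→Quantify = 11+9+8 = 28 → 28 days.
Stain is off the critical path — its longest chain is 18 days, giving 10 of slack.
No other chain overtakes it, so the finish is 28 days.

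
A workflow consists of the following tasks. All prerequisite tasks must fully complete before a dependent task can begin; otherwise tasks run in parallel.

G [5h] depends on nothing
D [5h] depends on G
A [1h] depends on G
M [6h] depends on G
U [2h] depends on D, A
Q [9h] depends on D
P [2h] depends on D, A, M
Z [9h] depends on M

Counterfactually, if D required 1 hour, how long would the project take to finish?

As given, the longest chain is G→M→Z = 5+6+9 = 20, so the finish is 20 hours.
The longest path through D is only 19 hours, so D has float 1.
No other chain overtakes it, so the finish is 20 hours.

20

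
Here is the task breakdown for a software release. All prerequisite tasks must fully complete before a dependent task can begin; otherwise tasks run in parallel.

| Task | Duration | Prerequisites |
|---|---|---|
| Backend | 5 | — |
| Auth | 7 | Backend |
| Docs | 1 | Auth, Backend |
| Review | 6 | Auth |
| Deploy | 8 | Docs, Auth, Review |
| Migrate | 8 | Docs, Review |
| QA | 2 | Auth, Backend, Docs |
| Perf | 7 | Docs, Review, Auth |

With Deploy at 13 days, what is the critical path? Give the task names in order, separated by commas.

Backend, Auth, Review, Deploy

Critical path before the change: Backend→Auth→Review→Deploy = 5+7+6+8 = 26 giving 26 days.
Since Deploy is critical, the +5 change carries straight to that chain (now 31 days).
The critical path is still Backend→Auth→Review→Deploy; finish is now 31 days.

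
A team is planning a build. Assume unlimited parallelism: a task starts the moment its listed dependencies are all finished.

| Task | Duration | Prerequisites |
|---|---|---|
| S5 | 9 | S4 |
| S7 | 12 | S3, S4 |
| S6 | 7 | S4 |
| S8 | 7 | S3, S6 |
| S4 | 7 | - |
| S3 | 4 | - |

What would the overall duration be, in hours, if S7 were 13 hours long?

Baseline: S4→S6→S8 = 7+7+7 = 21 → 21 hours.
The longest path through S7 is only 19 hours, so S7 has float 2.
The critical path is still S4→S6→S8; finish is now 21 hours.

21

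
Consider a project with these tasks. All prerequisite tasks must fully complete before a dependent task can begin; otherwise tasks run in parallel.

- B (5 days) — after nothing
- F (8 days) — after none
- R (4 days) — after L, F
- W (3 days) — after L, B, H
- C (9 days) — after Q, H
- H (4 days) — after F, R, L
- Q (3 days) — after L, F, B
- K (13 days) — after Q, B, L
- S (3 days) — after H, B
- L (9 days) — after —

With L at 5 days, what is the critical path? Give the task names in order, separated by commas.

As given, the longest chain is L→R→H→C = 9+4+4+9 = 26, so the finish is 26 days.
L is on the critical path; changing it to 5 makes that path 22 days.
Now F→R→H→C = 8+4+4+9 = 25 is longest, so the finish becomes 25 days.

F, R, H, C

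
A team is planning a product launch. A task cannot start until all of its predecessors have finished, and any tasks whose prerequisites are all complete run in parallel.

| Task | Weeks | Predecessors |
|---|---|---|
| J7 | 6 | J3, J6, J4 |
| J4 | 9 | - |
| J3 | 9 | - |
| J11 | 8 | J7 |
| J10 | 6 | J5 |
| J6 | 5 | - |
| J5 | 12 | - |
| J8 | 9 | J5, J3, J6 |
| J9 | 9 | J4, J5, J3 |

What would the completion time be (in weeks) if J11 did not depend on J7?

Before: longest chain J3→J7→J11 = 9+6+8 = 23, finish 23.
Without J7→J11, J11's earliest start moves from 15 to 0.
After: J5→J8 = 12+9 = 21 → 21 weeks.

21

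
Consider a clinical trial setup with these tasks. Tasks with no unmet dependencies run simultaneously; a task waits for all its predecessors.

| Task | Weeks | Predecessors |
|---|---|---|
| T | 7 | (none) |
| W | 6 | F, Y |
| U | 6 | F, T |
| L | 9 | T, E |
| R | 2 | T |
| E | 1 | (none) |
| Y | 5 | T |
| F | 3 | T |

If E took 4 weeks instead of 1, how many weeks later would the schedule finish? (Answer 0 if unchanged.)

Actual critical path: T→Y→W = 7+5+6 = 18 ⇒ 18 weeks.
The longest path through E is only 10 weeks, so E has float 8.
No other chain overtakes it, so the finish is 18 weeks.
Change in finish: 18 − 18 = +0 weeks.

0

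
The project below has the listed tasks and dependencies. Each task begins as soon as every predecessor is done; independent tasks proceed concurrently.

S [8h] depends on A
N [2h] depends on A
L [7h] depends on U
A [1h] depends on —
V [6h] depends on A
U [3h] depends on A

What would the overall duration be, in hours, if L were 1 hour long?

9

Critical path before the change: A→U→L = 1+3+7 = 11 giving 11 hours.
Since L is critical, the -6 change carries straight to that chain (now 5 hours).
Now A→S = 1+8 = 9 is longest, so the finish becomes 9 hours.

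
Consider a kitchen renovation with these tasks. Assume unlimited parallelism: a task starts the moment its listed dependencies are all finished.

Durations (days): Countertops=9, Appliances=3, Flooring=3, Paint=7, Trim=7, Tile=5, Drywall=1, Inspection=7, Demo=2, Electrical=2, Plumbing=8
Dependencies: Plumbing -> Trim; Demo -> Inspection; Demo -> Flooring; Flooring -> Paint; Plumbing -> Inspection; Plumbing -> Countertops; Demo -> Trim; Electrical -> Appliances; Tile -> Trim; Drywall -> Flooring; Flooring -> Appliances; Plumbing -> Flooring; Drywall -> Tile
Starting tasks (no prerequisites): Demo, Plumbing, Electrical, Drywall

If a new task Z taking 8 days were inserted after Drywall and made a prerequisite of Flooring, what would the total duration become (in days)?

Originally the plan takes 18 days.
With Z inserted, Flooring now waits for max(Plumbing, Drywall, Demo, Z).
New critical path: Drywall→Z→Flooring→Paint = 1+8+3+7 = 19 ⇒ 19 days.

19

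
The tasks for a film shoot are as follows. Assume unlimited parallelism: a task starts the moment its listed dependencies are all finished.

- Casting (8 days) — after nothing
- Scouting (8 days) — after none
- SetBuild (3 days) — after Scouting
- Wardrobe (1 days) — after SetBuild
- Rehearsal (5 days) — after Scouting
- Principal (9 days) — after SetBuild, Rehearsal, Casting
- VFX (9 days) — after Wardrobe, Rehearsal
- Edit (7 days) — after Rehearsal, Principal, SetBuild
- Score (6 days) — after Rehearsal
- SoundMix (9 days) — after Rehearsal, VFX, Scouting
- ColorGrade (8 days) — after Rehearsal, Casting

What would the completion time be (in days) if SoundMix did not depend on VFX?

Original critical path: Scouting→Rehearsal→VFX→SoundMix = 8+5+9+9 = 31 ⇒ 31 days.
Without VFX→SoundMix, SoundMix's earliest start moves from 22 to 13.
The longest chain is now Scouting→Rehearsal→Principal→Edit = 8+5+9+7 = 29, so the project takes 29 days.

29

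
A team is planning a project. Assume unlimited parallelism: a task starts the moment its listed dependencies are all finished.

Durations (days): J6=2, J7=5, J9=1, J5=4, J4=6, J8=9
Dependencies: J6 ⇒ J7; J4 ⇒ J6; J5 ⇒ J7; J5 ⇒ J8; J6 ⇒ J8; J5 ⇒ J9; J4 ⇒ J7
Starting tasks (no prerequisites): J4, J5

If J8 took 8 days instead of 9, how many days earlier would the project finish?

1

The binding path is J4→J6→J8 = 6+2+9 = 17; finish at 17 days.
J8 is on the critical path; changing it to 8 makes that path 16 days.
That remains the longest chain; total 16 days.
Change in finish: 16 − 17 = -1 days.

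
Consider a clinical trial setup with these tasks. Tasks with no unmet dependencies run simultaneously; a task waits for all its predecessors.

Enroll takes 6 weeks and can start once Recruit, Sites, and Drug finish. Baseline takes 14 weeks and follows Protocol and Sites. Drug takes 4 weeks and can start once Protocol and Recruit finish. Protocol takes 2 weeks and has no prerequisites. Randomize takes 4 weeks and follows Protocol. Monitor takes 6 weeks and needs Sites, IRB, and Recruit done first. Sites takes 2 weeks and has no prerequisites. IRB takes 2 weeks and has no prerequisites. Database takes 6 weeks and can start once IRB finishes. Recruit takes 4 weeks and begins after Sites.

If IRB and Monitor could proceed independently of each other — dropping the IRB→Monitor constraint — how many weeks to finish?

16

Original critical path: Protocol→Baseline = 2+14 = 16 ⇒ 16 weeks.
Dropping IRB→Monitor doesn't change Monitor's earliest start (6); another predecessor still binds.
New critical path: Protocol→Baseline = 2+14 = 16 ⇒ 16 weeks.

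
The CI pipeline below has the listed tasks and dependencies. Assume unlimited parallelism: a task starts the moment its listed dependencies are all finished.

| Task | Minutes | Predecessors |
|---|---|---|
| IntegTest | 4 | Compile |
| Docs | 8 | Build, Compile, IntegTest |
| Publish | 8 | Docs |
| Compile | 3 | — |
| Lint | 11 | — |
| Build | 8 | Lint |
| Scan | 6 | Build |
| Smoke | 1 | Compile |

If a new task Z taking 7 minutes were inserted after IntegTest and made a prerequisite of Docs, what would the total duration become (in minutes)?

Originally the schedule takes 35 minutes.
With Z inserted, Docs now waits for max(Build, Compile, IntegTest, Z).
New critical path: Lint→Build→Docs→Publish = 11+8+8+8 = 35 ⇒ 35 minutes.

35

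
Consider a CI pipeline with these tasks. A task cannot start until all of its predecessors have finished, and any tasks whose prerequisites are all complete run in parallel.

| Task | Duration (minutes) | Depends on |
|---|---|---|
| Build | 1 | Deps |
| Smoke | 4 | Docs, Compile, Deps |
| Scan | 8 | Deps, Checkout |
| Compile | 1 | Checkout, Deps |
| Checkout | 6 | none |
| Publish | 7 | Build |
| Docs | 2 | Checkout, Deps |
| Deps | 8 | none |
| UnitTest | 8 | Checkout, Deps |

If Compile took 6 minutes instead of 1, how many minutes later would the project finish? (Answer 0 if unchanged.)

As given, the longest chain is Deps→UnitTest = 8+8 = 16, so the finish is 16 minutes.
Compile has 3 minutes of float (longest path through it is 13).
The binding chain switches to Deps→Compile→Smoke = 8+6+4 = 18; finish 18 minutes.
Change in finish: 18 − 16 = +2 minutes.

2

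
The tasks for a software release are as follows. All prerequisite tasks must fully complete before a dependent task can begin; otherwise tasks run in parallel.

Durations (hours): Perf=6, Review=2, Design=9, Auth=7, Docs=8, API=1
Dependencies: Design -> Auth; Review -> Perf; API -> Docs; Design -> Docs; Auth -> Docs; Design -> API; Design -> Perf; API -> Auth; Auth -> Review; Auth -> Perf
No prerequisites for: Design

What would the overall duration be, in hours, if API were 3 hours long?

27

The binding path is Design→API→Auth→Docs = 9+1+7+8 = 25; finish at 25 hours.
API lies on that path, so at 3 hours the path becomes 27 hours.
The critical path is still Design→API→Auth→Docs; finish is now 27 hours.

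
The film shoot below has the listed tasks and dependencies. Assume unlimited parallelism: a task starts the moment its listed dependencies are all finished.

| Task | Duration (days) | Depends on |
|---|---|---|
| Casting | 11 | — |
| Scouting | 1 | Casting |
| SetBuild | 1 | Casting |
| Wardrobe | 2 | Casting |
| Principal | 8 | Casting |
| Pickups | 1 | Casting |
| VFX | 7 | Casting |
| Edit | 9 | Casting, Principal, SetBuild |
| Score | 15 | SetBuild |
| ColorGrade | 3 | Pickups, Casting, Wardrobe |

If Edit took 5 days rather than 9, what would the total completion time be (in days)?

Critical path before the change: Casting→Principal→Edit = 11+8+9 = 28 giving 28 days.
Since Edit is critical, the -4 change carries straight to that chain (now 24 days).
The binding chain switches to Casting→SetBuild→Score = 11+1+15 = 27; finish 27 days.

27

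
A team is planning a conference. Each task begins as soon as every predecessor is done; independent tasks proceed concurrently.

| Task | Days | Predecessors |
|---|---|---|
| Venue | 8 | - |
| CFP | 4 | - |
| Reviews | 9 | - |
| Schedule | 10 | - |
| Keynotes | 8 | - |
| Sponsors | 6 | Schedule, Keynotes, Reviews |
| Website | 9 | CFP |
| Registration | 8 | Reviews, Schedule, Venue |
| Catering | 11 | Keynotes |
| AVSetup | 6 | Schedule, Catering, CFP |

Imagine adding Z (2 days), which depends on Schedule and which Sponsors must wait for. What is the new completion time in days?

Originally the project takes 25 days.
With Z inserted, Sponsors now waits for max(Schedule, Keynotes, Reviews, Z).
New critical path: Keynotes→Catering→AVSetup = 8+11+6 = 25 ⇒ 25 days.

25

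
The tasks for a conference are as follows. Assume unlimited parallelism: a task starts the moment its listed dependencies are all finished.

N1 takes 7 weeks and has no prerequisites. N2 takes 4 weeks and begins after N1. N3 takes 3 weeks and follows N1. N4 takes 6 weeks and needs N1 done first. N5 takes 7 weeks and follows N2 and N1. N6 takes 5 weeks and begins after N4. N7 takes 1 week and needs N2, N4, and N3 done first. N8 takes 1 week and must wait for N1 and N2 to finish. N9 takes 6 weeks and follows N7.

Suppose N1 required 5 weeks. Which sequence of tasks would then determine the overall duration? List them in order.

Critical path before the change: N1→N4→N7→N9 = 7+6+1+6 = 20 giving 20 weeks.
Since N1 is critical, the -2 change carries straight to that chain (now 18 weeks).
No other chain overtakes it, so the finish is 18 weeks.

N1, N4, N7, N9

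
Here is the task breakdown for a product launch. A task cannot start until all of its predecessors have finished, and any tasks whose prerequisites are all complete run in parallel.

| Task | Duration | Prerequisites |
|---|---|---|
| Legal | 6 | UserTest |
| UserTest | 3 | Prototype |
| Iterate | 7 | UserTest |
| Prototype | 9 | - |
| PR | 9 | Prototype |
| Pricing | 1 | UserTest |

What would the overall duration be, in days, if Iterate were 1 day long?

18

Actual critical path: Prototype→UserTest→Iterate = 9+3+7 = 19 ⇒ 19 days.
Since Iterate is critical, the -6 change carries straight to that chain (now 13 days).
Now Prototype→UserTest→Legal = 9+3+6 = 18 is longest, so the finish becomes 18 days.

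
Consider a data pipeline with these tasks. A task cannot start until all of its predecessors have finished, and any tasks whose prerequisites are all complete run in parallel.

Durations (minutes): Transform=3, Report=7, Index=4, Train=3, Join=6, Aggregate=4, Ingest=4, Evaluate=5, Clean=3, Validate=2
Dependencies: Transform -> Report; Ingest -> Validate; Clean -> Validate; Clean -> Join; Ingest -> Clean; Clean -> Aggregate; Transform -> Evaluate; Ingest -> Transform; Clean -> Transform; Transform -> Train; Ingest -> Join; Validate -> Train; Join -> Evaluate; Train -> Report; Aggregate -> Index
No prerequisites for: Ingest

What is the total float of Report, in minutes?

The longest chain is Ingest→Clean→Transform→Train→Report = 4+3+3+3+7 = 20; overall finish 20 minutes.
Longest path through Report: 20 minutes (earliest finish 20, latest finish 20).
So Report can slip 20 − 20 = 0 minutes.

0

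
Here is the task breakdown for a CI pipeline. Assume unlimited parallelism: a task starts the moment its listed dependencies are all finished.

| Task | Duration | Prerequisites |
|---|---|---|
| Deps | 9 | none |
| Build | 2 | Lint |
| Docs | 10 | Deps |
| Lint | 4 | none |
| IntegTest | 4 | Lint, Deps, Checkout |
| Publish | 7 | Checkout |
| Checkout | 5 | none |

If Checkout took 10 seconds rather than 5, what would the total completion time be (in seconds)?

19

Critical path before the change: Deps→Docs = 9+10 = 19 giving 19 seconds.
Checkout is off the critical path — its longest chain is 12 seconds, giving 7 of slack.
That remains the longest chain; total 19 seconds.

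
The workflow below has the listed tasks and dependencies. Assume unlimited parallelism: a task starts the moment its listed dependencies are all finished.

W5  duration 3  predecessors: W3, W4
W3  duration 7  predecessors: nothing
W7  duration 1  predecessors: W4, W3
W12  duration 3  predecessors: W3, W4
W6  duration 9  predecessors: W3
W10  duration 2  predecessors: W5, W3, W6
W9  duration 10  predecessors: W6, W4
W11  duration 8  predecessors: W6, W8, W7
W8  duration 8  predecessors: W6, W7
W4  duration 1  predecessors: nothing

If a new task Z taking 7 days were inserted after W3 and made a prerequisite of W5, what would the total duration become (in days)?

32

Originally the job takes 32 days.
With Z inserted, W5 now waits for max(W3, W4, Z).
New critical path: W3→W6→W8→W11 = 7+9+8+8 = 32 ⇒ 32 days.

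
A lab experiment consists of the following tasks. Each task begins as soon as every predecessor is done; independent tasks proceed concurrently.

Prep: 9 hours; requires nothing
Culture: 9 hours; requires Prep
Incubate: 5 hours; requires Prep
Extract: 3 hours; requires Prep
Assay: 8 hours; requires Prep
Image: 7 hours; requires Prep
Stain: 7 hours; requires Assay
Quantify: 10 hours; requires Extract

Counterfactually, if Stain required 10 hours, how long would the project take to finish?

Baseline: Prep→Assay→Stain = 9+8+7 = 24 → 24 hours.
Stain lies on that path, so at 10 hours the path becomes 27 hours.
The critical path is still Prep→Assay→Stain; finish is now 27 hours.

27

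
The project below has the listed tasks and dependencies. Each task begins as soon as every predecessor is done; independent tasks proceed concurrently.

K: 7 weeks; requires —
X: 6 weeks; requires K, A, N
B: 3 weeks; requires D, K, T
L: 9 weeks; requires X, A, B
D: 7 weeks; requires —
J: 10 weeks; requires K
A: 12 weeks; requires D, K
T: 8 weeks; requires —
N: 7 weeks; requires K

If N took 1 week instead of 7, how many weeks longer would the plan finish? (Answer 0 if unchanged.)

0

The binding path is K→A→X→L = 7+12+6+9 = 34; finish at 34 weeks.
The longest path through N is only 29 weeks, so N has float 5.
No other chain overtakes it, so the finish is 34 weeks.
Change in finish: 34 − 34 = +0 weeks.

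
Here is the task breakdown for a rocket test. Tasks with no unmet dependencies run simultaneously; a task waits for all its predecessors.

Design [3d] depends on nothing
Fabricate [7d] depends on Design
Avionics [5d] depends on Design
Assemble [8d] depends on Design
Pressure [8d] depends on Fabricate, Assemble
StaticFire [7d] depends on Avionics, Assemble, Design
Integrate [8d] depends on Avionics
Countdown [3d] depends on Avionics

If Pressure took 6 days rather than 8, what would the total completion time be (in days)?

18

Critical path before the change: Design→Assemble→Pressure = 3+8+8 = 19 giving 19 days.
Pressure is on the critical path; changing it to 6 makes that path 17 days.
Now Design→Assemble→StaticFire = 3+8+7 = 18 is longest, so the finish becomes 18 days.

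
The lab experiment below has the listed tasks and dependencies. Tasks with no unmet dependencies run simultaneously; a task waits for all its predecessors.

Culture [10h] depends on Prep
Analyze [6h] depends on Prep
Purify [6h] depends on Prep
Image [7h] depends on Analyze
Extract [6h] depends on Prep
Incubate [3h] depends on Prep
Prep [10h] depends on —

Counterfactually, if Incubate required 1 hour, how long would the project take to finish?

Baseline: Prep→Analyze→Image = 10+6+7 = 23 → 23 hours.
Incubate is off the critical path — its longest chain is 13 hours, giving 10 of slack.
No other chain overtakes it, so the finish is 23 hours.

23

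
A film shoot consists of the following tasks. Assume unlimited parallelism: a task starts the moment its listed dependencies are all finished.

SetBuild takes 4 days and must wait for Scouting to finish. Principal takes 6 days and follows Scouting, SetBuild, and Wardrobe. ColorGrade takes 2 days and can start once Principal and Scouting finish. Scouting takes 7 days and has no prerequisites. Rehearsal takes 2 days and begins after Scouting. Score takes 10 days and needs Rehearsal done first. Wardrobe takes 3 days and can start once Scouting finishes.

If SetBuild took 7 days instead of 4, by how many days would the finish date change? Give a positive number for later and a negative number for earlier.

3

Actual critical path: Scouting→SetBuild→Principal→ColorGrade = 7+4+6+2 = 19 ⇒ 19 days.
Since SetBuild is critical, the +3 change carries straight to that chain (now 22 days).
The critical path is still Scouting→SetBuild→Principal→ColorGrade; finish is now 22 days.
Change in finish: 22 − 19 = +3 days.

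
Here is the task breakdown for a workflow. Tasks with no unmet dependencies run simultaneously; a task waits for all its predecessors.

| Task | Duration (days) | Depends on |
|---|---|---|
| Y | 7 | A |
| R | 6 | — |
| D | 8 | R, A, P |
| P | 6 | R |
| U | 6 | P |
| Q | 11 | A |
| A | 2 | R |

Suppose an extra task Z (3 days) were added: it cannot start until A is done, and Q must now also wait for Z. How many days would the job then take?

Originally the job takes 20 days.
With Z inserted, Q now waits for max(A, Z).
New critical path: R→A→Z→Q = 6+2+3+11 = 22 ⇒ 22 days.

22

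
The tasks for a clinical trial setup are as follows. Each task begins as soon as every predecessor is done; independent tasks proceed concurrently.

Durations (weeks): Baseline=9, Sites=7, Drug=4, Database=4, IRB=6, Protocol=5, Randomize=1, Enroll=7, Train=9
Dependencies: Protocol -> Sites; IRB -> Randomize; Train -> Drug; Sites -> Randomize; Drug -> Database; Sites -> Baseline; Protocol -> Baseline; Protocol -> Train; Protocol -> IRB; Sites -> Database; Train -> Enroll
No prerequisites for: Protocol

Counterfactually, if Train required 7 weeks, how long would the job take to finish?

21

The binding path is Protocol→Train→Drug→Database = 5+9+4+4 = 22; finish at 22 weeks.
Train lies on that path, so at 7 weeks the path becomes 20 weeks.
Now Protocol→Sites→Baseline = 5+7+9 = 21 is longest, so the finish becomes 21 weeks.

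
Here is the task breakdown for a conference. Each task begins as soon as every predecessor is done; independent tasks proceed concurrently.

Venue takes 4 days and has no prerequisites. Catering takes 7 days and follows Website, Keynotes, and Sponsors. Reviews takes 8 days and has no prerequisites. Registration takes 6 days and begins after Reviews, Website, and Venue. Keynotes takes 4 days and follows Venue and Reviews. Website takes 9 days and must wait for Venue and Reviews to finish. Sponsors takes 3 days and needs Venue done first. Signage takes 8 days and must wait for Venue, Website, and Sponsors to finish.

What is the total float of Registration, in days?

Critical path: Reviews→Website→Signage = 8+9+8 = 25, so the finish is 25 days.
The longest chain containing Registration totals 23 days.
Slack of Registration = 19 − 17 = 2 days.

2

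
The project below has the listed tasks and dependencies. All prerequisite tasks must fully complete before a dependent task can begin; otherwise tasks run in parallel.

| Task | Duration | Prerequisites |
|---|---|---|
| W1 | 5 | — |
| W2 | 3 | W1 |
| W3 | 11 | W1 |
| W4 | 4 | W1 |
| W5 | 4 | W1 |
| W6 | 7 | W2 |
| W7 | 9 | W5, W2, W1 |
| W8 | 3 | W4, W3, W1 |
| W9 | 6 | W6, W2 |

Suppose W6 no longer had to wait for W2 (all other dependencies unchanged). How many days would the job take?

Original critical path: W1→W2→W6→W9 = 5+3+7+6 = 21 ⇒ 21 days.
Without W2→W6, W6's earliest start moves from 8 to 0.
New critical path: W1→W3→W8 = 5+11+3 = 19 ⇒ 19 days.

19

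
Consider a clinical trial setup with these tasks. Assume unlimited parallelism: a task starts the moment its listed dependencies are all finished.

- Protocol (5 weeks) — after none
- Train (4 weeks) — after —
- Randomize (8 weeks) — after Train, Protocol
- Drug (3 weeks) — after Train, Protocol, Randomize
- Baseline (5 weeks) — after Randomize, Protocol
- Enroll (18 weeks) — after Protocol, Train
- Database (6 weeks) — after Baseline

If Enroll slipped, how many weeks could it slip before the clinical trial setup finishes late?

1

Critical path: Protocol→Randomize→Baseline→Database = 5+8+5+6 = 24, so the finish is 24 weeks.
Longest path through Enroll: 23 weeks (earliest finish 23, latest finish 24).
Slack of Enroll = 6 − 5 = 1 week.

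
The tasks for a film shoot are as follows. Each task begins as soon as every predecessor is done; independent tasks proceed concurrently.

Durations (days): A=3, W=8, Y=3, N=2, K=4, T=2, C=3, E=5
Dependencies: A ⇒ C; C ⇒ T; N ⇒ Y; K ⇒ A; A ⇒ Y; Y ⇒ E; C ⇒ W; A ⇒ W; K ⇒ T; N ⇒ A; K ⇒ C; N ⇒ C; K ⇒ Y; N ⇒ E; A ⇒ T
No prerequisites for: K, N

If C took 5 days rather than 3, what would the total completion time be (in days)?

20

Baseline: K→A→C→W = 4+3+3+8 = 18 → 18 days.
C is on the critical path; changing it to 5 makes that path 20 days.
No other chain overtakes it, so the finish is 20 days.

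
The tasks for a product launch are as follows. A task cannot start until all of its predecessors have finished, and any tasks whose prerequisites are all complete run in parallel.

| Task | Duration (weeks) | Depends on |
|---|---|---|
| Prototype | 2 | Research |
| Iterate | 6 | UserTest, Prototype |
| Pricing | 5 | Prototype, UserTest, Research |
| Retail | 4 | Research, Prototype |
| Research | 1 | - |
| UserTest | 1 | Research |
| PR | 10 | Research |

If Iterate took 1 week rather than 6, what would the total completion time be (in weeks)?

11

The binding path is Research→PR = 1+10 = 11; finish at 11 weeks.
The longest path through Iterate is only 9 weeks, so Iterate has float 2.
No other chain overtakes it, so the finish is 11 weeks.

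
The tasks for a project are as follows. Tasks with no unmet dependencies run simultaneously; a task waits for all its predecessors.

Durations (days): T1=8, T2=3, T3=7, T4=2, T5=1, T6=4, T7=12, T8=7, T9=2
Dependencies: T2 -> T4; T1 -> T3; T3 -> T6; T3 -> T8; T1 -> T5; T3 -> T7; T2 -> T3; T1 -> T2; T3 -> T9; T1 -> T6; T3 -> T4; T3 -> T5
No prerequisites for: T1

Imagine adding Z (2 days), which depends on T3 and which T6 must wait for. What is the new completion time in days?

30

Originally the plan takes 30 days.
With Z inserted, T6 now waits for max(T3, T1, Z).
New critical path: T1→T2→T3→T7 = 8+3+7+12 = 30 ⇒ 30 days.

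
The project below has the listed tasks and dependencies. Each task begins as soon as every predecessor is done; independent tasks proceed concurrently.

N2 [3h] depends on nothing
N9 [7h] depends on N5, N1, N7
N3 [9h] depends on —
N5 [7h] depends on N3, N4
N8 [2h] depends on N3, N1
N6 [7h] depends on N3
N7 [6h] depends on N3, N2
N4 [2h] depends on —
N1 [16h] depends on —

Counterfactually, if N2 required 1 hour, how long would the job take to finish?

23

As given, the longest chain is N1→N9 = 16+7 = 23, so the finish is 23 hours.
The longest path through N2 is only 16 hours, so N2 has float 7.
That remains the longest chain; total 23 hours.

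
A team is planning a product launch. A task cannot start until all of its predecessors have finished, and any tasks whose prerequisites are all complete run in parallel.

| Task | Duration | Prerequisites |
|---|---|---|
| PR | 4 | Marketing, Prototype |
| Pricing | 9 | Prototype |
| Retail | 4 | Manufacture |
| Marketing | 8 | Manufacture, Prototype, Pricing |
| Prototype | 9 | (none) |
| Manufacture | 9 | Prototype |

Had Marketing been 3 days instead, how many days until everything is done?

As given, the longest chain is Prototype→Manufacture→Marketing→PR = 9+9+8+4 = 30, so the finish is 30 days.
Marketing lies on that path, so at 3 days the path becomes 25 days.
That remains the longest chain; total 25 days.

25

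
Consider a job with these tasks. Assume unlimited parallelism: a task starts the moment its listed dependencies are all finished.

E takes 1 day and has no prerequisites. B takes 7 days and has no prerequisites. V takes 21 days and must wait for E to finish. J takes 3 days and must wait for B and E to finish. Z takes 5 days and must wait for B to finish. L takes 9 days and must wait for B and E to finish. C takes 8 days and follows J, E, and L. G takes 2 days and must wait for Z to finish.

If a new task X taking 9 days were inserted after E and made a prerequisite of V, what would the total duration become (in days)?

Originally the project takes 24 days.
With X inserted, V now waits for max(E, X).
New critical path: E→X→V = 1+9+21 = 31 ⇒ 31 days.

31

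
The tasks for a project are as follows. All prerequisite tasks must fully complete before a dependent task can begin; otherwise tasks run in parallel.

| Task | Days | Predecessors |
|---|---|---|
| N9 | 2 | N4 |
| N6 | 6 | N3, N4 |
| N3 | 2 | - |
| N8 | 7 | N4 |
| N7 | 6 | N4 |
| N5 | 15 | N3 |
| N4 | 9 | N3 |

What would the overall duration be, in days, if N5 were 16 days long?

18

Critical path before the change: N3→N4→N8 = 2+9+7 = 18 giving 18 days.
N5 has 1 day of float (longest path through it is 17).
The critical path is still N3→N4→N8; finish is now 18 days.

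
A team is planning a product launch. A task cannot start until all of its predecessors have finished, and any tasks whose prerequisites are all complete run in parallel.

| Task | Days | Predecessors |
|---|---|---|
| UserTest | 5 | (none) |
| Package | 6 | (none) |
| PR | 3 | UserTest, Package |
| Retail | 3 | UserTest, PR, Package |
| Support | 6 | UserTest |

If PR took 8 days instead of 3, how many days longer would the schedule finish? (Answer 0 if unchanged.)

Actual critical path: Package→PR→Retail = 6+3+3 = 12 ⇒ 12 days.
PR is on the critical path; changing it to 8 makes that path 17 days.
That remains the longest chain; total 17 days.
Change in finish: 17 − 12 = +5 days.

5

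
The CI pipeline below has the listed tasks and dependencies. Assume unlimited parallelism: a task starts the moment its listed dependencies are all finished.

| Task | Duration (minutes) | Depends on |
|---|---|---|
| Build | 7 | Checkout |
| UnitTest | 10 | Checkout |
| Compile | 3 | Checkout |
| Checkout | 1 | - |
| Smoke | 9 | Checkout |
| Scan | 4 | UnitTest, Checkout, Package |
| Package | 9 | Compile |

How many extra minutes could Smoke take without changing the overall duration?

Checkout→Compile→Package→Scan = 1+3+9+4 = 17 sets the makespan at 17 minutes.
The longest chain containing Smoke totals 10 minutes.
Float = 17 − 10 = 7.

7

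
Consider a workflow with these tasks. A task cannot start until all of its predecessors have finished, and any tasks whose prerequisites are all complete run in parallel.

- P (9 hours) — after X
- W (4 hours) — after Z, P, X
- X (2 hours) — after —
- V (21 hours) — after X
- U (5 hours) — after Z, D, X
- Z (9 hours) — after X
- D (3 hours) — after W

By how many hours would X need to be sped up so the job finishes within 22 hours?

Current finish: 23 hours; target: 22.
X is on every critical path, so each hour cut from X cuts the finish by one (this holds down to a finish of 22).
Need 23 − 22 = 1 hour off X → X becomes 1 hour, finish becomes 22.

1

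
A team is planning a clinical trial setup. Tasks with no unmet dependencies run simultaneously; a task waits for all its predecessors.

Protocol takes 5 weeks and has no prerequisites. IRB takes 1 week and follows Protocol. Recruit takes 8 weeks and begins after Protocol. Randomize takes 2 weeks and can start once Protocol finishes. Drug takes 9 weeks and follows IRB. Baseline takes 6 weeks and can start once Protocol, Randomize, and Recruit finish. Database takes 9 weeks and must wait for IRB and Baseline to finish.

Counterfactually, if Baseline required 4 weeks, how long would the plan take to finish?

26

The binding path is Protocol→Recruit→Baseline→Database = 5+8+6+9 = 28; finish at 28 weeks.
Since Baseline is critical, the -2 change carries straight to that chain (now 26 weeks).
That remains the longest chain; total 26 weeks.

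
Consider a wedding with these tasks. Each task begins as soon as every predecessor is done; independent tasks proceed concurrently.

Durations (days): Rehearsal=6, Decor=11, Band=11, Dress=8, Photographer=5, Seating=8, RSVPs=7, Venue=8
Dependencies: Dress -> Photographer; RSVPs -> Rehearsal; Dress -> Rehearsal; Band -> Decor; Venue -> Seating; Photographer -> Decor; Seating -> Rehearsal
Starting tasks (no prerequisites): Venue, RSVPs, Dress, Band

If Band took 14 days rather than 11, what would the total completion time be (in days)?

Actual critical path: Dress→Photographer→Decor = 8+5+11 = 24 ⇒ 24 days.
Band has 2 days of float (longest path through it is 22).
Now Band→Decor = 14+11 = 25 is longest, so the finish becomes 25 days.

25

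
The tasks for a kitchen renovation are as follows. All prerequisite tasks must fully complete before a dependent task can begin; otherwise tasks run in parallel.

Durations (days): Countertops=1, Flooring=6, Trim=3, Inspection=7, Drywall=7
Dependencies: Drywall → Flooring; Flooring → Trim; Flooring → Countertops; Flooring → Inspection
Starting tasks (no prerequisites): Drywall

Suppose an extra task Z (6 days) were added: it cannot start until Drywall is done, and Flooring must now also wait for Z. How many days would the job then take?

26

Originally the job takes 20 days.
With Z inserted, Flooring now waits for max(Drywall, Z).
New critical path: Drywall→Z→Flooring→Inspection = 7+6+6+7 = 26 ⇒ 26 days.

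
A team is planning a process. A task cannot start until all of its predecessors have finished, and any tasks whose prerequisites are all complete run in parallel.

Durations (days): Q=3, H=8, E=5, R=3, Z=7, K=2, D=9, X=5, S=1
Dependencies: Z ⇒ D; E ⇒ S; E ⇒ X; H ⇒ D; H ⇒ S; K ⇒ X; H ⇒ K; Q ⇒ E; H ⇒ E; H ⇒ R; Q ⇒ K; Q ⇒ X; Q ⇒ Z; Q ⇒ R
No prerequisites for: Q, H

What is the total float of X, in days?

Q→Z→D = 3+7+9 = 19 sets the makespan at 19 days.
Longest path through X: 18 days (earliest finish 18, latest finish 19).
Float = 19 − 18 = 1.

1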